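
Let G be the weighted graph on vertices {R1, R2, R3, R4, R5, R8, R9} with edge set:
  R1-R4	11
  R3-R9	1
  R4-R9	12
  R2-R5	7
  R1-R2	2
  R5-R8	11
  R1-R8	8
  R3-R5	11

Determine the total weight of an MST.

Prim's algorithm from R3:
Step 1: cheapest edge leaving the tree is R3-R9 (1); add R9.
Step 2: cheapest edge leaving the tree is R3-R5 (11); add R5.
Step 3: cheapest edge leaving the tree is R2-R5 (7); add R2.
Step 4: cheapest edge leaving the tree is R1-R2 (2); add R1.
Step 5: cheapest edge leaving the tree is R1-R8 (8); add R8.
Step 6: cheapest edge leaving the tree is R1-R4 (11); add R4.
MST edges: R3-R9, R3-R5, R2-R5, R1-R2, R1-R8, R1-R4; total weight 1+11+7+2+8+11 = 40.

40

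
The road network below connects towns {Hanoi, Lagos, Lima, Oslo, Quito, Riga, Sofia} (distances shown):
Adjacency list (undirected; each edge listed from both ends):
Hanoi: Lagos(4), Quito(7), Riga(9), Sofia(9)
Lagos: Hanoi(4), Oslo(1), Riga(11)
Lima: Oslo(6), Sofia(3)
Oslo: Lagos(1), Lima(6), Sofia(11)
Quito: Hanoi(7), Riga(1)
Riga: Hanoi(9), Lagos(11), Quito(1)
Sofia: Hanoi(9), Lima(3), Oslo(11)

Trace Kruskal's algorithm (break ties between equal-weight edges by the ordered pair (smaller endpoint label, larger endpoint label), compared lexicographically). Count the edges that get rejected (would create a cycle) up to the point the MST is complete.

0

Kruskal's algorithm — process edges by increasing weight (ties by edge label):
Lagos Oslo (1): add. Components now {Quito} {Riga} {Lagos,Oslo} {Sofia} {Lima} {Hanoi}
Quito Riga (1): add. Components now {Quito,Riga} {Lagos,Oslo} {Sofia} {Lima} {Hanoi}
Lima Sofia (3): add. Components now {Quito,Riga} {Lagos,Oslo} {Lima,Sofia} {Hanoi}
Hanoi Lagos (4): add. Components now {Quito,Riga} {Hanoi,Lagos,Oslo} {Lima,Sofia}
Lima Oslo (6): add. Components now {Quito,Riga} {Hanoi,Lagos,Lima,Oslo,Sofia}
Hanoi Quito (7): add. Components now {Hanoi,Lagos,Lima,Oslo,Quito,Riga,Sofia}
Edges rejected before the tree was complete: 0.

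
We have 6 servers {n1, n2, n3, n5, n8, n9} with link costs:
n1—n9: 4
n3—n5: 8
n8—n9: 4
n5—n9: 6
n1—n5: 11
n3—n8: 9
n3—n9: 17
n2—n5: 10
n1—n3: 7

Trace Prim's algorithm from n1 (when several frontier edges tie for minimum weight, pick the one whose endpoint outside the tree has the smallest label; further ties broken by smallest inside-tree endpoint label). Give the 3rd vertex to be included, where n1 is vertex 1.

n8

Grow the tree from n1 using Prim:
Step 1: cheapest edge leaving the tree is n1—n9 (4); add n9.
Step 2: cheapest edge leaving the tree is n8—n9 (4); add n8.
Step 3: cheapest edge leaving the tree is n5—n9 (6); add n5.
Step 4: cheapest edge leaving the tree is n1—n3 (7); add n3.
Step 5: cheapest edge leaving the tree is n2—n5 (10); add n2.
Vertex order: n1, n9, n8, n5, n3, n2. The 3rd vertex is n8.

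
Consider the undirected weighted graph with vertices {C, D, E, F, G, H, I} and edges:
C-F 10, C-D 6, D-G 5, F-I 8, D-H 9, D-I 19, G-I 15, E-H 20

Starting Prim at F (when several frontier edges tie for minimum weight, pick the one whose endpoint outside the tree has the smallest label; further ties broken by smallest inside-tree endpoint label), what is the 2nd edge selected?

Grow the tree from F using Prim:
Step 1: frontier [F-I 8, C-F 10] → take F-I (8); add I.
Step 2: frontier [C-F 10, G-I 15, D-I 19] → take C-F (10); add C.
Step 3: frontier [C-D 6, G-I 15, D-I 19] → take C-D (6); add D.
Step 4: frontier [D-G 5, D-H 9, G-I 15] → take D-G (5); add G.
Step 5: frontier [D-H 9] → take D-H (9); add H.
Step 6: frontier [E-H 20] → take E-H (20); add E.
The 2nd edge added is C-F.

C-F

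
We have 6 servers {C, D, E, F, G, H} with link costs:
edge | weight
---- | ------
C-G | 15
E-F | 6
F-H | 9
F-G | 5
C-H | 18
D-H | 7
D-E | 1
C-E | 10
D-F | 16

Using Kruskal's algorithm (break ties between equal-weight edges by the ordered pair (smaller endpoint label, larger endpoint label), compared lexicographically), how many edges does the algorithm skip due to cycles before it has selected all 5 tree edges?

Sort edges by weight, then run Kruskal:
D-E (1): add — endpoints in different components.
F-G (5): add — endpoints in different components.
E-F (6): add — endpoints in different components.
D-H (7): add — endpoints in different components.
F-H (9): skip — F and H already connected.
C-E (10): add — endpoints in different components.
Edges rejected before the tree was complete: 1.

1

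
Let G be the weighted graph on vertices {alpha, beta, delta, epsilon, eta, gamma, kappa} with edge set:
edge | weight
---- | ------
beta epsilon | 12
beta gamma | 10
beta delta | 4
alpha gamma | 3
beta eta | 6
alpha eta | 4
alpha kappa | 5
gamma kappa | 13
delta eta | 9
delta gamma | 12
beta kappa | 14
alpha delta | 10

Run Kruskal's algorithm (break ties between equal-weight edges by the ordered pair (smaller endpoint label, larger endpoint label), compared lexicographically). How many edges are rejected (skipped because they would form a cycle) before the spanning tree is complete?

3

Sort edges by weight, then run Kruskal:
alpha gamma (3): add. Components now {epsilon} {delta} {alpha,gamma} {kappa} {beta} {eta}
alpha eta (4): add. Components now {epsilon} {delta} {alpha,eta,gamma} {kappa} {beta}
beta delta (4): add. Components now {epsilon} {beta,delta} {alpha,eta,gamma} {kappa}
alpha kappa (5): add. Components now {epsilon} {beta,delta} {alpha,eta,gamma,kappa}
beta eta (6): add. Components now {epsilon} {alpha,beta,delta,eta,gamma,kappa}
delta eta (9): skip — delta and eta already connected.
alpha delta (10): skip — delta and alpha already connected.
beta gamma (10): skip — gamma and beta already connected.
beta epsilon (12): add. Components now {alpha,beta,delta,epsilon,eta,gamma,kappa}
Edges rejected before the tree was complete: 3.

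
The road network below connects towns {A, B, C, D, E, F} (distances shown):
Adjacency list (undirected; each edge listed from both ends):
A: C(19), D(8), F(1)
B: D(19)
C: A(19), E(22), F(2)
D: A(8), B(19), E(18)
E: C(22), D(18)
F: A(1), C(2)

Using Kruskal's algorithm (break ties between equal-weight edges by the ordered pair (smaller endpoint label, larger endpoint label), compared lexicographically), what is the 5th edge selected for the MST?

B-D

Sort edges by weight, then run Kruskal:
A—F (1): add. Components now {A,F} {B} {C} {D} {E}
C—F (2): add. Components now {A,C,F} {B} {D} {E}
A—D (8): add. Components now {A,C,D,F} {B} {E}
D—E (18): add. Components now {A,C,D,E,F} {B}
A—C (19): skip — A and C already connected.
B—D (19): add. Components now {A,B,C,D,E,F}
The 5th edge added is B—D.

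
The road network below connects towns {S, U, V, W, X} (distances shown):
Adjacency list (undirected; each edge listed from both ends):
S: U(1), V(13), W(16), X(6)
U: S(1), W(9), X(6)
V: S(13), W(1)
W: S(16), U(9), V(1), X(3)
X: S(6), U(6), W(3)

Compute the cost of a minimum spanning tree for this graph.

Kruskal: consider edges lightest-first.
S U (1): add — endpoints in different components.
V W (1): add — endpoints in different components.
W X (3): add — endpoints in different components.
S X (6): add — endpoints in different components.
MST edges: S U, V W, W X, S X; total weight 1+1+3+6 = 11.

11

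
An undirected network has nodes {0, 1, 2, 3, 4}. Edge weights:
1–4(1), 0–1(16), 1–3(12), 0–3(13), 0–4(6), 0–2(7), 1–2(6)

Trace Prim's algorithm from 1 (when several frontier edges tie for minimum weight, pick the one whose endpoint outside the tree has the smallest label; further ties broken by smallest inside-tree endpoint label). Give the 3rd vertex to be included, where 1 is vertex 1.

Prim's algorithm from 1:
Step 1: cheapest edge leaving the tree is 1–4 (1); add 4.
Step 2: cheapest edge leaving the tree is 0–4 (6); add 0.
Step 3: cheapest edge leaving the tree is 1–2 (6); add 2.
Step 4: cheapest edge leaving the tree is 1–3 (12); add 3.
Vertex order: 1, 4, 0, 2, 3. The 3rd vertex is 0.

0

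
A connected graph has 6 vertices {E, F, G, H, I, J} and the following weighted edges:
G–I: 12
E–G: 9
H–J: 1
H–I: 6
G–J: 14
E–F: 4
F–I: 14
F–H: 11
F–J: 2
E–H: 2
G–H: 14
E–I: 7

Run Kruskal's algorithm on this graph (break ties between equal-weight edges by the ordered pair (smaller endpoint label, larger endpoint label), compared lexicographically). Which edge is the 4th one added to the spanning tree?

H-I

Sort edges by weight, then run Kruskal:
H–J (1): add. Components now {E} {F} {G} {H,J} {I}
E–H (2): add. Components now {E,H,J} {F} {G} {I}
F–J (2): add. Components now {E,F,H,J} {G} {I}
E–F (4): skip — E and F already connected.
H–I (6): add. Components now {E,F,H,I,J} {G}
E–I (7): skip — E and I already connected.
E–G (9): add. Components now {E,F,G,H,I,J}
The 4th edge added is H–I.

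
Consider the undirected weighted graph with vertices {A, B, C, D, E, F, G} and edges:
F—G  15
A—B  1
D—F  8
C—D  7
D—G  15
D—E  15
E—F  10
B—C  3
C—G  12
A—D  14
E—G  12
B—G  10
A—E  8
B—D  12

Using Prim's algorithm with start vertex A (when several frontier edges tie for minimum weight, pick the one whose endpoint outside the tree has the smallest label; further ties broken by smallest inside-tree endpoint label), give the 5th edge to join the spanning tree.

Grow the tree from A using Prim:
Step 1: cheapest edge leaving the tree is A—B (1); add B.
Step 2: cheapest edge leaving the tree is B—C (3); add C.
Step 3: cheapest edge leaving the tree is C—D (7); add D.
Step 4: cheapest edge leaving the tree is A—E (8); add E.
Step 5: cheapest edge leaving the tree is D—F (8); add F.
Step 6: cheapest edge leaving the tree is B—G (10); add G.
The 5th edge added is D—F.

D-F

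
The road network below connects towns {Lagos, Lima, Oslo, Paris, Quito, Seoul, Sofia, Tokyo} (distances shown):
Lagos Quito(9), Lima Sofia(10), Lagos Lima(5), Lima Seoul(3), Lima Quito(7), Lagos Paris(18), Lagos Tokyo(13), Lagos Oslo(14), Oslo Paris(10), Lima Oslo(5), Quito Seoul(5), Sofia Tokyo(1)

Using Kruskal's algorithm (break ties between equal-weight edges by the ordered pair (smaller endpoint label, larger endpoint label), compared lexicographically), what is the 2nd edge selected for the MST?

Lima-Seoul

Kruskal: consider edges lightest-first.
Sofia Tokyo (1): add — endpoints in different components.
Lima Seoul (3): add — endpoints in different components.
Lagos Lima (5): add — endpoints in different components.
Lima Oslo (5): add — endpoints in different components.
Quito Seoul (5): add — endpoints in different components.
Lima Quito (7): skip — Quito and Lima already connected.
Lagos Quito (9): skip — Quito and Lagos already connected.
Lima Sofia (10): add — endpoints in different components.
Oslo Paris (10): add — endpoints in different components.
The 2nd edge added is Lima Seoul.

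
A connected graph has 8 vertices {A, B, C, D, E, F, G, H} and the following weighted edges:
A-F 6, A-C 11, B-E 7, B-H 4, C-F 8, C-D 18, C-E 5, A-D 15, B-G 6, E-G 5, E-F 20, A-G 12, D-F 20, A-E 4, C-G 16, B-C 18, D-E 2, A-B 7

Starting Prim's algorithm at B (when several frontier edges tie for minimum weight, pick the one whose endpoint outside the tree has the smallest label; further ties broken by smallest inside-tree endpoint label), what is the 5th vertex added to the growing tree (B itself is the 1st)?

Prim's algorithm from B:
Step 1: cheapest edge leaving the tree is B-H (4); add H.
Step 2: cheapest edge leaving the tree is B-G (6); add G.
Step 3: cheapest edge leaving the tree is E-G (5); add E.
Step 4: cheapest edge leaving the tree is D-E (2); add D.
Step 5: cheapest edge leaving the tree is A-E (4); add A.
Step 6: cheapest edge leaving the tree is C-E (5); add C.
Step 7: cheapest edge leaving the tree is A-F (6); add F.
Vertex order: B, H, G, E, D, A, C, F. The 5th vertex is D.

D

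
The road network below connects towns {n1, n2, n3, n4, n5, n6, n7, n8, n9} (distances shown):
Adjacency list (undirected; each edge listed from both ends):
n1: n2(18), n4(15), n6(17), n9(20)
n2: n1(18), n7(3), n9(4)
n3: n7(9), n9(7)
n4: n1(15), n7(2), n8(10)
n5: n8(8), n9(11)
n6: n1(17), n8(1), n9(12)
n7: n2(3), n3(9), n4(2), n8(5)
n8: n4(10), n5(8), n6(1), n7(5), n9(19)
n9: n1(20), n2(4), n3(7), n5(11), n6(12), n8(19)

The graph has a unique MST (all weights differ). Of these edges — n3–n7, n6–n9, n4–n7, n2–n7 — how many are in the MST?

Sort edges by weight, then run Kruskal:
n6–n8 (1): add — endpoints in different components.
n4–n7 (2): add — endpoints in different components.
n2–n7 (3): add — endpoints in different components.
n2–n9 (4): add — endpoints in different components.
n7–n8 (5): add — endpoints in different components.
n3–n9 (7): add — endpoints in different components.
n5–n8 (8): add — endpoints in different components.
n3–n7 (9): skip — n7 and n3 already connected.
n4–n8 (10): skip — n4 and n8 already connected.
n5–n9 (11): skip — n5 and n9 already connected.
n6–n9 (12): skip — n6 and n9 already connected.
n1–n4 (15): add — endpoints in different components.
MST edge set: {n6–n8, n4–n7, n2–n7, n2–n9, n7–n8, n3–n9, n5–n8, n1–n4}.
Of the listed edges, {n4–n7, n2–n7} are in the MST → 2.

2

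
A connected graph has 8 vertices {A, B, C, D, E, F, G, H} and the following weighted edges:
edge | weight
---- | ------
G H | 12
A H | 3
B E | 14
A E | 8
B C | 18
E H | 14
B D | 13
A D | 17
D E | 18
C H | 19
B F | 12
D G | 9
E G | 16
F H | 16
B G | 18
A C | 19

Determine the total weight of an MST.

75

Kruskal's algorithm — process edges by increasing weight (ties by edge label):
A H (3): add — endpoints in different components.
A E (8): add — endpoints in different components.
D G (9): add — endpoints in different components.
B F (12): add — endpoints in different components.
G H (12): add — endpoints in different components.
B D (13): add — endpoints in different components.
B E (14): skip — B and E already connected.
E H (14): skip — E and H already connected.
E G (16): skip — E and G already connected.
F H (16): skip — F and H already connected.
A D (17): skip — A and D already connected.
B C (18): add — endpoints in different components.
MST edges: A H, A E, D G, B F, G H, B D, B C; total weight 3+8+9+12+12+13+18 = 75.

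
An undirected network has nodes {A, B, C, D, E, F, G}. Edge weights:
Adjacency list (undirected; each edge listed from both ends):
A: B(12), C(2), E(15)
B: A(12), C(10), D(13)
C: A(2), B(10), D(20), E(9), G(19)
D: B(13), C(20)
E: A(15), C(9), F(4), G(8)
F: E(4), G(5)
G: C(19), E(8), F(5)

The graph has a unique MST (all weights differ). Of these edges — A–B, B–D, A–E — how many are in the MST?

1

Kruskal's algorithm — process edges by increasing weight (ties by edge label):
A–C (2): add. Components now {A,C} {B} {D} {E} {F} {G}
E–F (4): add. Components now {A,C} {B} {D} {E,F} {G}
F–G (5): add. Components now {A,C} {B} {D} {E,F,G}
E–G (8): skip — E and G already connected.
C–E (9): add. Components now {A,C,E,F,G} {B} {D}
B–C (10): add. Components now {A,B,C,E,F,G} {D}
A–B (12): skip — A and B already connected.
B–D (13): add. Components now {A,B,C,D,E,F,G}
MST edge set: {A–C, E–F, F–G, C–E, B–C, B–D}.
Of the listed edges, {B–D} are in the MST → 1.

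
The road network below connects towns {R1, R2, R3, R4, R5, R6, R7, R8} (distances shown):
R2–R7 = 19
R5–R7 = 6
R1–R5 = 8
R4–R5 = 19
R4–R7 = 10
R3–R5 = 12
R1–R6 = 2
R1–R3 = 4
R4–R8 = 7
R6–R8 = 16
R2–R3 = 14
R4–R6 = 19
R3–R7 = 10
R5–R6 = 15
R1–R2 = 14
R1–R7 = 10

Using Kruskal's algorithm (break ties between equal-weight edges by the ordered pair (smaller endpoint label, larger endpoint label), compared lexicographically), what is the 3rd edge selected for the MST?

Kruskal's algorithm — process edges by increasing weight (ties by edge label):
R1–R6 (2): add — endpoints in different components.
R1–R3 (4): add — endpoints in different components.
R5–R7 (6): add — endpoints in different components.
R4–R8 (7): add — endpoints in different components.
R1–R5 (8): add — endpoints in different components.
R1–R7 (10): skip — R7 and R1 already connected.
R3–R7 (10): skip — R7 and R3 already connected.
R4–R7 (10): add — endpoints in different components.
R3–R5 (12): skip — R5 and R3 already connected.
R1–R2 (14): add — endpoints in different components.
The 3rd edge added is R5–R7.

R5-R7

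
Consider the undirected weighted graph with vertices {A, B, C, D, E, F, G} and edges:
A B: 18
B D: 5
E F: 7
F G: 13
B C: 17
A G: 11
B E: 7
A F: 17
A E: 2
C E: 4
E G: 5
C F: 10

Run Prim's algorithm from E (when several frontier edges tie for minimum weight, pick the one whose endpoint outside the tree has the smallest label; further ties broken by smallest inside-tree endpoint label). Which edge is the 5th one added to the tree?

B-D

Prim's algorithm from E:
Step 1: frontier [A E 2, C E 4, E G 5, B E 7, E F 7] → take A E (2); add A.
Step 2: frontier [A G 11, A F 17, A B 18, C E 4, E G 5, B E 7, E F 7] → take C E (4); add C.
Step 3: frontier [A G 11, A F 17, A B 18, C F 10, B C 17, E G 5, B E 7, E F 7] → take E G (5); add G.
Step 4: frontier [A F 17, A B 18, C F 10, B C 17, B E 7, E F 7, F G 13] → take B E (7); add B.
Step 5: frontier [A F 17, B D 5, C F 10, E F 7, F G 13] → take B D (5); add D.
Step 6: frontier [A F 17, C F 10, E F 7, F G 13] → take E F (7); add F.
The 5th edge added is B D.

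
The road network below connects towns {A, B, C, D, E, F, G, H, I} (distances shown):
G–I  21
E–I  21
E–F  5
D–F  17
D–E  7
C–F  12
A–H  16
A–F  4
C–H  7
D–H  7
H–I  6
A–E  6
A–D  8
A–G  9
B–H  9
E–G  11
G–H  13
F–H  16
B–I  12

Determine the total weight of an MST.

Grow the tree from I using Prim:
Step 1: cheapest edge leaving the tree is H–I (6); add H.
Step 2: cheapest edge leaving the tree is C–H (7); add C.
Step 3: cheapest edge leaving the tree is D–H (7); add D.
Step 4: cheapest edge leaving the tree is D–E (7); add E.
Step 5: cheapest edge leaving the tree is E–F (5); add F.
Step 6: cheapest edge leaving the tree is A–F (4); add A.
Step 7: cheapest edge leaving the tree is B–H (9); add B.
Step 8: cheapest edge leaving the tree is A–G (9); add G.
MST edges: H–I, C–H, D–H, D–E, E–F, A–F, B–H, A–G; total weight 6+7+7+7+5+4+9+9 = 54.

54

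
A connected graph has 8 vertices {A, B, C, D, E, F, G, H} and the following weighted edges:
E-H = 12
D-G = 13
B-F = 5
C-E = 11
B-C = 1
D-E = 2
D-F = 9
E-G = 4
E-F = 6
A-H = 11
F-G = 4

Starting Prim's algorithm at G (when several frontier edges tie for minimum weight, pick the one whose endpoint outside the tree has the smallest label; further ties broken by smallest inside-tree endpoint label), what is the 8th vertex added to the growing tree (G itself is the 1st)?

A

Prim's algorithm from G:
Step 1: frontier [E-G 4, F-G 4, D-G 13] → take E-G (4); add E.
Step 2: frontier [D-E 2, E-F 6, C-E 11, E-H 12, F-G 4, D-G 13] → take D-E (2); add D.
Step 3: frontier [D-F 9, E-F 6, C-E 11, E-H 12, F-G 4] → take F-G (4); add F.
Step 4: frontier [C-E 11, E-H 12, B-F 5] → take B-F (5); add B.
Step 5: frontier [B-C 1, C-E 11, E-H 12] → take B-C (1); add C.
Step 6: frontier [E-H 12] → take E-H (12); add H.
Step 7: frontier [A-H 11] → take A-H (11); add A.
Vertex order: G, E, D, F, B, C, H, A. The 8th vertex is A.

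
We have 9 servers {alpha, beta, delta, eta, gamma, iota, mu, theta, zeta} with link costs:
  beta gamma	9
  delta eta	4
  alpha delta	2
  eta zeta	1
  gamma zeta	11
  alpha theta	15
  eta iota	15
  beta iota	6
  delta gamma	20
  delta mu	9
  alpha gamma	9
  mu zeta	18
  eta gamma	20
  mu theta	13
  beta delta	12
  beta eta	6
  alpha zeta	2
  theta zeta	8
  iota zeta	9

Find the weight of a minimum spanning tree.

Prim, starting at gamma.
Step 1: cheapest edge leaving the tree is alpha gamma (9); add alpha.
Step 2: cheapest edge leaving the tree is alpha delta (2); add delta.
Step 3: cheapest edge leaving the tree is alpha zeta (2); add zeta.
Step 4: cheapest edge leaving the tree is eta zeta (1); add eta.
Step 5: cheapest edge leaving the tree is beta eta (6); add beta.
Step 6: cheapest edge leaving the tree is beta iota (6); add iota.
Step 7: cheapest edge leaving the tree is theta zeta (8); add theta.
Step 8: cheapest edge leaving the tree is delta mu (9); add mu.
MST edges: alpha gamma, alpha delta, alpha zeta, eta zeta, beta eta, beta iota, theta zeta, delta mu; total weight 9+2+2+1+6+6+8+9 = 43.

43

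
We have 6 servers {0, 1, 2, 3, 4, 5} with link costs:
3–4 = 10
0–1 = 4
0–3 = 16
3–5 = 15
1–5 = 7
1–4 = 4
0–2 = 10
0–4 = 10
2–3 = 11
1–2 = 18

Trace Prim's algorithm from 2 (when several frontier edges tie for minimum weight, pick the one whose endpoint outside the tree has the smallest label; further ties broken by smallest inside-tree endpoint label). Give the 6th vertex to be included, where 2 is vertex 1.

3

Prim's algorithm from 2:
Step 1: frontier [0–2 10, 2–3 11, 1–2 18] → take 0–2 (10); add 0.
Step 2: frontier [0–1 4, 0–4 10, 0–3 16, 2–3 11, 1–2 18] → take 0–1 (4); add 1.
Step 3: frontier [0–4 10, 0–3 16, 1–4 4, 1–5 7, 2–3 11] → take 1–4 (4); add 4.
Step 4: frontier [0–3 16, 1–5 7, 2–3 11, 3–4 10] → take 1–5 (7); add 5.
Step 5: frontier [0–3 16, 2–3 11, 3–4 10, 3–5 15] → take 3–4 (10); add 3.
Vertex order: 2, 0, 1, 4, 5, 3. The 6th vertex is 3.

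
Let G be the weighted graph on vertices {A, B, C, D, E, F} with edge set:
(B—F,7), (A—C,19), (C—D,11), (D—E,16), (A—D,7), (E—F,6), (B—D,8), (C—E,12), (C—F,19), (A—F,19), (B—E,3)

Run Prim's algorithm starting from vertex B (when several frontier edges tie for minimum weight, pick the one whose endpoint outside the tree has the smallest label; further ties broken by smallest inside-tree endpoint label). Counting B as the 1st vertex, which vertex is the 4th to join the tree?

D

Prim's algorithm from B:
Step 1: frontier [B—E 3, B—F 7, B—D 8] → take B—E (3); add E.
Step 2: frontier [B—F 7, B—D 8, E—F 6, C—E 12, D—E 16] → take E—F (6); add F.
Step 3: frontier [B—D 8, C—E 12, D—E 16, A—F 19, C—F 19] → take B—D (8); add D.
Step 4: frontier [A—D 7, C—D 11, C—E 12, A—F 19, C—F 19] → take A—D (7); add A.
Step 5: frontier [A—C 19, C—D 11, C—E 12, C—F 19] → take C—D (11); add C.
Vertex order: B, E, F, D, A, C. The 4th vertex is D.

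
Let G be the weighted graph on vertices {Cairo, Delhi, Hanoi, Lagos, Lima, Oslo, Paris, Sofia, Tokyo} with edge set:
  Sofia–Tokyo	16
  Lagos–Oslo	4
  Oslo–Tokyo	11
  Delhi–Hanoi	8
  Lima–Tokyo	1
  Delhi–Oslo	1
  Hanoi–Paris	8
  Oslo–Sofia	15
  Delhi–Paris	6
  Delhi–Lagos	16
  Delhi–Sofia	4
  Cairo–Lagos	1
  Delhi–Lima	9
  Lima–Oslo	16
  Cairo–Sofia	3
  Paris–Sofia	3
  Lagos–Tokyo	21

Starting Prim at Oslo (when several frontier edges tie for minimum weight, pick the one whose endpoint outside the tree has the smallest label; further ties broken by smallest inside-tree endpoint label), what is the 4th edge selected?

Cairo-Sofia

Grow the tree from Oslo using Prim:
Step 1: cheapest edge leaving the tree is Delhi–Oslo (1); add Delhi.
Step 2: cheapest edge leaving the tree is Lagos–Oslo (4); add Lagos.
Step 3: cheapest edge leaving the tree is Cairo–Lagos (1); add Cairo.
Step 4: cheapest edge leaving the tree is Cairo–Sofia (3); add Sofia.
Step 5: cheapest edge leaving the tree is Paris–Sofia (3); add Paris.
Step 6: cheapest edge leaving the tree is Delhi–Hanoi (8); add Hanoi.
Step 7: cheapest edge leaving the tree is Delhi–Lima (9); add Lima.
Step 8: cheapest edge leaving the tree is Lima–Tokyo (1); add Tokyo.
The 4th edge added is Cairo–Sofia.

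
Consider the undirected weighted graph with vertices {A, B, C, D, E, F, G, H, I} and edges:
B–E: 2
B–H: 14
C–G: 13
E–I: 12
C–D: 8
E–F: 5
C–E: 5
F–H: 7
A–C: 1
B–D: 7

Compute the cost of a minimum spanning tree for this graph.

52

Kruskal's algorithm — process edges by increasing weight (ties by edge label):
A–C (1): add — endpoints in different components.
B–E (2): add — endpoints in different components.
C–E (5): add — endpoints in different components.
E–F (5): add — endpoints in different components.
B–D (7): add — endpoints in different components.
F–H (7): add — endpoints in different components.
C–D (8): skip — C and D already connected.
E–I (12): add — endpoints in different components.
C–G (13): add — endpoints in different components.
MST edges: A–C, B–E, C–E, E–F, B–D, F–H, E–I, C–G; total weight 1+2+5+5+7+7+12+13 = 52.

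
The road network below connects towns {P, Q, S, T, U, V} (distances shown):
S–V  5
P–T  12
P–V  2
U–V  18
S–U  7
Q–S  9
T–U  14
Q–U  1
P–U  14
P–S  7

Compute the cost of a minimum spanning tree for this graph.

27

Prim, starting at V.
Step 1: frontier [P–V 2, S–V 5, U–V 18] → take P–V (2); add P.
Step 2: frontier [P–S 7, P–T 12, P–U 14, S–V 5, U–V 18] → take S–V (5); add S.
Step 3: frontier [P–T 12, P–U 14, S–U 7, Q–S 9, U–V 18] → take S–U (7); add U.
Step 4: frontier [P–T 12, Q–S 9, Q–U 1, T–U 14] → take Q–U (1); add Q.
Step 5: frontier [P–T 12, T–U 14] → take P–T (12); add T.
MST edges: P–V, S–V, S–U, Q–U, P–T; total weight 2+5+7+1+12 = 27.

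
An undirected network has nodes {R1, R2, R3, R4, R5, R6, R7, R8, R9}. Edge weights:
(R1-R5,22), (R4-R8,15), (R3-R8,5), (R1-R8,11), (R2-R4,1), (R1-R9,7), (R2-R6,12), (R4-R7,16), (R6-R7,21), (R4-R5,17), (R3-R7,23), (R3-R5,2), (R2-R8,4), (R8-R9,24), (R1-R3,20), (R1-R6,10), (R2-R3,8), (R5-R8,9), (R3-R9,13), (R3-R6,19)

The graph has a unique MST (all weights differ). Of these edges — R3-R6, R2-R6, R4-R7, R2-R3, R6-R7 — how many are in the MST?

Kruskal: consider edges lightest-first.
R2-R4 (1): add — endpoints in different components.
R3-R5 (2): add — endpoints in different components.
R2-R8 (4): add — endpoints in different components.
R3-R8 (5): add — endpoints in different components.
R1-R9 (7): add — endpoints in different components.
R2-R3 (8): skip — R3 and R2 already connected.
R5-R8 (9): skip — R8 and R5 already connected.
R1-R6 (10): add — endpoints in different components.
R1-R8 (11): add — endpoints in different components.
R2-R6 (12): skip — R2 and R6 already connected.
R3-R9 (13): skip — R3 and R9 already connected.
R4-R8 (15): skip — R8 and R4 already connected.
R4-R7 (16): add — endpoints in different components.
MST edge set: {R2-R4, R3-R5, R2-R8, R3-R8, R1-R9, R1-R6, R1-R8, R4-R7}.
Of the listed edges, {R4-R7} are in the MST → 1.

1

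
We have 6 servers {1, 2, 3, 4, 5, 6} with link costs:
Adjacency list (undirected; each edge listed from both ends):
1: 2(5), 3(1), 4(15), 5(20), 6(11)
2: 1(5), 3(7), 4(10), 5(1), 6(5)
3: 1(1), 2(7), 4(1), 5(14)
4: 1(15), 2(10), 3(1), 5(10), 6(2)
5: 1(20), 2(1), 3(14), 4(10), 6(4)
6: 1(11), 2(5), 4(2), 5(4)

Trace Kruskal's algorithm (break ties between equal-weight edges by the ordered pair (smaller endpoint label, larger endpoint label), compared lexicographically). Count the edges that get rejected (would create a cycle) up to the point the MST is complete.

Kruskal's algorithm — process edges by increasing weight (ties by edge label):
1 3 (1): add — endpoints in different components.
2 5 (1): add — endpoints in different components.
3 4 (1): add — endpoints in different components.
4 6 (2): add — endpoints in different components.
5 6 (4): add — endpoints in different components.
Edges rejected before the tree was complete: 0.

0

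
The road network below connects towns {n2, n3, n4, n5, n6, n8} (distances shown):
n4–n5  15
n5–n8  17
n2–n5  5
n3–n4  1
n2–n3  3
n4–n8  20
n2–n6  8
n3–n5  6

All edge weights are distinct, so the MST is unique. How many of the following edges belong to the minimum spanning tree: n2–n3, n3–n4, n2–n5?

Sort edges by weight, then run Kruskal:
n3–n4 (1): add. Components now {n5} {n6} {n2} {n3,n4} {n8}
n2–n3 (3): add. Components now {n5} {n6} {n2,n3,n4} {n8}
n2–n5 (5): add. Components now {n2,n3,n4,n5} {n6} {n8}
n3–n5 (6): skip — n5 and n3 already connected.
n2–n6 (8): add. Components now {n2,n3,n4,n5,n6} {n8}
n4–n5 (15): skip — n5 and n4 already connected.
n5–n8 (17): add. Components now {n2,n3,n4,n5,n6,n8}
MST edge set: {n3–n4, n2–n3, n2–n5, n2–n6, n5–n8}.
Of the listed edges, {n2–n3, n3–n4, n2–n5} are in the MST → 3.

3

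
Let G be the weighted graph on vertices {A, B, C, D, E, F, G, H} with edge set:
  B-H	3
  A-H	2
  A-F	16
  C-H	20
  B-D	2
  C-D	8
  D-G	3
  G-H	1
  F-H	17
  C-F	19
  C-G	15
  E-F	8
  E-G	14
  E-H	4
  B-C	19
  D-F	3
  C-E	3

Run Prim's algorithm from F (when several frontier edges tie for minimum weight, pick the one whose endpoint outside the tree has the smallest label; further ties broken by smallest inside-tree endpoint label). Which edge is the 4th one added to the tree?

G-H

Prim's algorithm from F:
Step 1: cheapest edge leaving the tree is D-F (3); add D.
Step 2: cheapest edge leaving the tree is B-D (2); add B.
Step 3: cheapest edge leaving the tree is D-G (3); add G.
Step 4: cheapest edge leaving the tree is G-H (1); add H.
Step 5: cheapest edge leaving the tree is A-H (2); add A.
Step 6: cheapest edge leaving the tree is E-H (4); add E.
Step 7: cheapest edge leaving the tree is C-E (3); add C.
The 4th edge added is G-H.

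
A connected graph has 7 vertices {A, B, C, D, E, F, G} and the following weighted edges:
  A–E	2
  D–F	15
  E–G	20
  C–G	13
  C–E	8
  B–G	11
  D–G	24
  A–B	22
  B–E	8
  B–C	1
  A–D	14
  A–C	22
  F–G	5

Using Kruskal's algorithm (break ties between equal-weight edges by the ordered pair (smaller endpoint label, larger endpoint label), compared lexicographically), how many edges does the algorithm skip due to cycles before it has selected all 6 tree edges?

2

Kruskal's algorithm — process edges by increasing weight (ties by edge label):
B–C (1): add — endpoints in different components.
A–E (2): add — endpoints in different components.
F–G (5): add — endpoints in different components.
B–E (8): add — endpoints in different components.
C–E (8): skip — C and E already connected.
B–G (11): add — endpoints in different components.
C–G (13): skip — C and G already connected.
A–D (14): add — endpoints in different components.
Edges rejected before the tree was complete: 2.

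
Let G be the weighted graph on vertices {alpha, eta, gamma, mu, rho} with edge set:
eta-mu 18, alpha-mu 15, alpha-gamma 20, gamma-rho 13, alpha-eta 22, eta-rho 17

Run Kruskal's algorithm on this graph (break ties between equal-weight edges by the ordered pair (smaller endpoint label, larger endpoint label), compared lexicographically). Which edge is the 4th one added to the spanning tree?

eta-mu

Kruskal: consider edges lightest-first.
gamma-rho (13): add. Components now {gamma,rho} {eta} {alpha} {mu}
alpha-mu (15): add. Components now {gamma,rho} {eta} {alpha,mu}
eta-rho (17): add. Components now {eta,gamma,rho} {alpha,mu}
eta-mu (18): add. Components now {alpha,eta,gamma,mu,rho}
The 4th edge added is eta-mu.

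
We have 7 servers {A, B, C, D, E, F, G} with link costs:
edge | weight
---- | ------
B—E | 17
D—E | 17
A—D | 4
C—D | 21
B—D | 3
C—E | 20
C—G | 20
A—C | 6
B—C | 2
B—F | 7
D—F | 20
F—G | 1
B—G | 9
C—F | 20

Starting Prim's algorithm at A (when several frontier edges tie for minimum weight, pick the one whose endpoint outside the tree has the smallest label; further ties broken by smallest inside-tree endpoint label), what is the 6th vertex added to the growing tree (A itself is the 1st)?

G

Grow the tree from A using Prim:
Step 1: frontier [A—D 4, A—C 6] → take A—D (4); add D.
Step 2: frontier [A—C 6, B—D 3, D—E 17, D—F 20, C—D 21] → take B—D (3); add B.
Step 3: frontier [A—C 6, B—C 2, B—F 7, B—G 9, B—E 17, D—E 17, D—F 20, C—D 21] → take B—C (2); add C.
Step 4: frontier [B—F 7, B—G 9, B—E 17, C—E 20, C—F 20, C—G 20, D—E 17, D—F 20] → take B—F (7); add F.
Step 5: frontier [B—G 9, B—E 17, C—E 20, C—G 20, D—E 17, F—G 1] → take F—G (1); add G.
Step 6: frontier [B—E 17, C—E 20, D—E 17] → take B—E (17); add E.
Vertex order: A, D, B, C, F, G, E. The 6th vertex is G.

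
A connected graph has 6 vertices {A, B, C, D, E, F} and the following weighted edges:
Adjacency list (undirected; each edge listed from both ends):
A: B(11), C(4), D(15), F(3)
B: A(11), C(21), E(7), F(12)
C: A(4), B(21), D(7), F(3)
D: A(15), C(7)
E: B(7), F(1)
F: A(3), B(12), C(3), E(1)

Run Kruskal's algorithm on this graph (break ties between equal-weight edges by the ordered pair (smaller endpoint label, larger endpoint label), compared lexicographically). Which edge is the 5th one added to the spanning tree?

Sort edges by weight, then run Kruskal:
E—F (1): add — endpoints in different components.
A—F (3): add — endpoints in different components.
C—F (3): add — endpoints in different components.
A—C (4): skip — A and C already connected.
B—E (7): add — endpoints in different components.
C—D (7): add — endpoints in different components.
The 5th edge added is C—D.

C-D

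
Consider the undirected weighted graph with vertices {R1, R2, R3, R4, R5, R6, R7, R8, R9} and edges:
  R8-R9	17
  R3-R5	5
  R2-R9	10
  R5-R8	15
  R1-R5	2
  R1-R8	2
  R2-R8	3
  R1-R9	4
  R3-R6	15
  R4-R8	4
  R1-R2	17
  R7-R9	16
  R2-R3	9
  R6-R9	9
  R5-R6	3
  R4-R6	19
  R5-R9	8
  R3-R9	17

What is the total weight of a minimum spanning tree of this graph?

39

Sort edges by weight, then run Kruskal:
R1-R5 (2): add — endpoints in different components.
R1-R8 (2): add — endpoints in different components.
R2-R8 (3): add — endpoints in different components.
R5-R6 (3): add — endpoints in different components.
R1-R9 (4): add — endpoints in different components.
R4-R8 (4): add — endpoints in different components.
R3-R5 (5): add — endpoints in different components.
R5-R9 (8): skip — R9 and R5 already connected.
R2-R3 (9): skip — R2 and R3 already connected.
R6-R9 (9): skip — R9 and R6 already connected.
R2-R9 (10): skip — R2 and R9 already connected.
R3-R6 (15): skip — R3 and R6 already connected.
R5-R8 (15): skip — R8 and R5 already connected.
R7-R9 (16): add — endpoints in different components.
MST edges: R1-R5, R1-R8, R2-R8, R5-R6, R1-R9, R4-R8, R3-R5, R7-R9; total weight 2+2+3+3+4+4+5+16 = 39.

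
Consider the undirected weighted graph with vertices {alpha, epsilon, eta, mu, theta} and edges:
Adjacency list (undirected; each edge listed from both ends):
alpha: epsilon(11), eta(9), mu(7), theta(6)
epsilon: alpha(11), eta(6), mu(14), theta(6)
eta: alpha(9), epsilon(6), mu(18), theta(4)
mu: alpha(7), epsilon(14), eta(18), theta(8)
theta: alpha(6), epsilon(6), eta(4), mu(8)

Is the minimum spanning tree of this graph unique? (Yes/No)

No

Kruskal: consider edges lightest-first.
eta—theta (4): add — endpoints in different components.
alpha—theta (6): add — endpoints in different components.
epsilon—eta (6): add — endpoints in different components.
epsilon—theta (6): skip — theta and epsilon already connected.
alpha—mu (7): add — endpoints in different components.
Non-tree edge epsilon—theta has weight 6, equal to the heaviest edge on its tree cycle — swapping gives another MST of the same weight. Not unique.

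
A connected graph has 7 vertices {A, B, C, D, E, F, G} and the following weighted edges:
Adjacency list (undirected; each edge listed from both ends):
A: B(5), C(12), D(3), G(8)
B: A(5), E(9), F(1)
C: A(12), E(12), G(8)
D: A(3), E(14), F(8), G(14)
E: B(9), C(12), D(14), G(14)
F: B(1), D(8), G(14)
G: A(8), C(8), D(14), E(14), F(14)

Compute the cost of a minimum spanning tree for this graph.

34

Grow the tree from A using Prim:
Step 1: cheapest edge leaving the tree is A D (3); add D.
Step 2: cheapest edge leaving the tree is A B (5); add B.
Step 3: cheapest edge leaving the tree is B F (1); add F.
Step 4: cheapest edge leaving the tree is A G (8); add G.
Step 5: cheapest edge leaving the tree is C G (8); add C.
Step 6: cheapest edge leaving the tree is B E (9); add E.
MST edges: A D, A B, B F, A G, C G, B E; total weight 3+5+1+8+8+9 = 34.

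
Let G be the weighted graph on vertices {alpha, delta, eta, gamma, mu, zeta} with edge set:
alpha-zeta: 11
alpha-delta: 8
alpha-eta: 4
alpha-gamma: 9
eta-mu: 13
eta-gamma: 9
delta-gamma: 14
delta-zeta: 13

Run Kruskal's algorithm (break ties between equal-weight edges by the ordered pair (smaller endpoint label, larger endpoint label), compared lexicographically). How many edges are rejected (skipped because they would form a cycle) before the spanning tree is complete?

2

Kruskal's algorithm — process edges by increasing weight (ties by edge label):
alpha-eta (4): add. Components now {alpha,eta} {delta} {zeta} {mu} {gamma}
alpha-delta (8): add. Components now {alpha,delta,eta} {zeta} {mu} {gamma}
alpha-gamma (9): add. Components now {alpha,delta,eta,gamma} {zeta} {mu}
eta-gamma (9): skip — gamma and eta already connected.
alpha-zeta (11): add. Components now {alpha,delta,eta,gamma,zeta} {mu}
delta-zeta (13): skip — delta and zeta already connected.
eta-mu (13): add. Components now {alpha,delta,eta,gamma,mu,zeta}
Edges rejected before the tree was complete: 2.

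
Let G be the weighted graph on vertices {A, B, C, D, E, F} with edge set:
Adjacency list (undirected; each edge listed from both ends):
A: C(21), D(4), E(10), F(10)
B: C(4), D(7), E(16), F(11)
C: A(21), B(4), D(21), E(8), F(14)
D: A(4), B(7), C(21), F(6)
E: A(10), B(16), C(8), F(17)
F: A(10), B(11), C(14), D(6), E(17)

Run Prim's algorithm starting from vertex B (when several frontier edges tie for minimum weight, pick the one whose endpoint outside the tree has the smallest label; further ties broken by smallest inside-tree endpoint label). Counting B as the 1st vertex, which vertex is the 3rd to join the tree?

Grow the tree from B using Prim:
Step 1: frontier [B C 4, B D 7, B F 11, B E 16] → take B C (4); add C.
Step 2: frontier [B D 7, B F 11, B E 16, C E 8, C F 14, A C 21, C D 21] → take B D (7); add D.
Step 3: frontier [B F 11, B E 16, C E 8, C F 14, A C 21, A D 4, D F 6] → take A D (4); add A.
Step 4: frontier [A E 10, A F 10, B F 11, B E 16, C E 8, C F 14, D F 6] → take D F (6); add F.
Step 5: frontier [A E 10, B E 16, C E 8, E F 17] → take C E (8); add E.
Vertex order: B, C, D, A, F, E. The 3rd vertex is D.

D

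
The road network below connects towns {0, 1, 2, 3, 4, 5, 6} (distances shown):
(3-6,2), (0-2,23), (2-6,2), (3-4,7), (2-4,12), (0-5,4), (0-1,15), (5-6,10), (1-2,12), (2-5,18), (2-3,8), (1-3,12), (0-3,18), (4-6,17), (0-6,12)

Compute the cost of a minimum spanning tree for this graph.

37

Kruskal: consider edges lightest-first.
2-6 (2): add — endpoints in different components.
3-6 (2): add — endpoints in different components.
0-5 (4): add — endpoints in different components.
3-4 (7): add — endpoints in different components.
2-3 (8): skip — 2 and 3 already connected.
5-6 (10): add — endpoints in different components.
0-6 (12): skip — 0 and 6 already connected.
1-2 (12): add — endpoints in different components.
MST edges: 2-6, 3-6, 0-5, 3-4, 5-6, 1-2; total weight 2+2+4+7+10+12 = 37.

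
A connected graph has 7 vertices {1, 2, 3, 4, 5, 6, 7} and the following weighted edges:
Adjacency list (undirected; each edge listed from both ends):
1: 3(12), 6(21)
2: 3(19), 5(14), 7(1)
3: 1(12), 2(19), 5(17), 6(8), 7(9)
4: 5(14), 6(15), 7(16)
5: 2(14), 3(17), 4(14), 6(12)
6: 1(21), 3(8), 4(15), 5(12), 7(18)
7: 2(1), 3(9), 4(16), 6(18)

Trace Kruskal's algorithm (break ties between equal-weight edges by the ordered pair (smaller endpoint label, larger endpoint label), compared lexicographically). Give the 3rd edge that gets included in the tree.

3-7

Kruskal: consider edges lightest-first.
2 7 (1): add — endpoints in different components.
3 6 (8): add — endpoints in different components.
3 7 (9): add — endpoints in different components.
1 3 (12): add — endpoints in different components.
5 6 (12): add — endpoints in different components.
2 5 (14): skip — 2 and 5 already connected.
4 5 (14): add — endpoints in different components.
The 3rd edge added is 3 7.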